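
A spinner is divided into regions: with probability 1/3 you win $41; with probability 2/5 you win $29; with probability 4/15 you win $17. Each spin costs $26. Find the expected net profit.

E[payout] = 41·1/3 + 29·2/5 + 17·4/15
 = 41/3 + 58/5 + 68/15
 = 149/5
Net = 149/5 - 26 = 19/5

3.8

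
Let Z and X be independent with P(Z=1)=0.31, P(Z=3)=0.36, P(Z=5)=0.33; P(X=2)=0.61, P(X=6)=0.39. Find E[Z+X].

E[Z+X] = Σ_z Σ_x (z+x) · P(Z=z)P(X=x)
 = 3·0.1891 + 7·0.1209 + 5·0.2196 + 9·0.1404 + 7·0.2013 + 11·0.1287
 = 0.5673 + 0.8463 + 1.098 + 1.2636 + 1.4091 + 1.4157
 = 6.6

6.6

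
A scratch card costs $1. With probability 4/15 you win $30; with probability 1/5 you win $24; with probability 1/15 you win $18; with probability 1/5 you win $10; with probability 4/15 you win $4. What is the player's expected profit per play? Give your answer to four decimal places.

E[payout] = 30·4/15 + 24·1/5 + 18·1/15 + 10·1/5 + 4·4/15
 = 8 + 24/5 + 6/5 + 2 + 16/15
 = 256/15
Net = 256/15 - 1 = 241/15

16.0667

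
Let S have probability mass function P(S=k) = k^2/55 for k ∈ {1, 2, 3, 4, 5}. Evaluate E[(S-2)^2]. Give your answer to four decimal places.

5.4364

E[(S-2)^2] = Σ (s-2)^2·P(S=s)
 = 1·1/55 + 0·4/55 + 1·9/55 + 4·16/55 + 9·5/11
 = 1/55 + 0 + 9/55 + 64/55 + 45/11
 = 299/55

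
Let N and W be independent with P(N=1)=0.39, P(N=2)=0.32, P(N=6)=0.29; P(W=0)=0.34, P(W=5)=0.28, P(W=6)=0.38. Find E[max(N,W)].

E[max(N,W)] = Σ_n Σ_w max(n,w) · P(N=n)P(W=w)
 = 1·0.1326 + 5·0.1092 + 6·0.1482 + 2·0.1088 + 5·0.0896 + 6·0.1216 + 6·0.0986 + 6·0.0812 + 6·0.1102
 = 0.1326 + 0.546 + 0.8892 + 0.2176 + 0.448 + 0.7296 + 0.5916 + 0.4872 + 0.6612
 = 4.703

4.703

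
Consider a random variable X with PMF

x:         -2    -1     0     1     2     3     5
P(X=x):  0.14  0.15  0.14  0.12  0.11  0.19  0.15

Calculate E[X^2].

E[X^2] = Σ x^2·P(X=x)
 = 4·0.14 + 1·0.15 + 0·0.14 + 1·0.12 + 4·0.11 + 9·0.19 + 25·0.15
 = 0.56 + 0.15 + 0 + 0.12 + 0.44 + 1.71 + 3.75
 = 6.73

6.73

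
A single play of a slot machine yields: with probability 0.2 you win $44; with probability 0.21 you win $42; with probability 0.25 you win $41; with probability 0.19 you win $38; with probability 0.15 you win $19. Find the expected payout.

E[payout] = 44·0.2 + 42·0.21 + 41·0.25 + 38·0.19 + 19·0.15
 = 8.8 + 8.82 + 10.25 + 7.22 + 2.85
 = 37.94

37.94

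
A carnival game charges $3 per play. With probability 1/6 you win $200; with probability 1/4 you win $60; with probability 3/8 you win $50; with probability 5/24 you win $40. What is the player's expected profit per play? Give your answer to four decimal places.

E[payout] = 200·1/6 + 60·1/4 + 50·3/8 + 40·5/24
 = 100/3 + 15 + 75/4 + 25/3
 = 905/12
Net = 905/12 - 3 = 869/12

72.4167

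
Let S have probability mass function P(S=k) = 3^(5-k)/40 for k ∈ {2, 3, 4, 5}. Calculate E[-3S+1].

-6.35

E[-3S+1] = Σ (-3s+1)·P(S=s)
 = (-5)·27/40 + (-8)·9/40 + (-11)·3/40 + (-14)·1/40
 = (-27/8) + (-9/5) + (-33/40) + (-7/20)
 = -127/20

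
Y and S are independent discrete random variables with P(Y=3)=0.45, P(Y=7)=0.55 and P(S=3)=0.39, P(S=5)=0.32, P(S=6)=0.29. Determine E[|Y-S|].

2.049

E[|Y-S|] = Σ_y Σ_s |y-s| · P(Y=y)P(S=s)
 = 0·0.1755 + 2·0.144 + 3·0.1305 + 4·0.2145 + 2·0.176 + 1·0.1595
 = 0 + 0.288 + 0.3915 + 0.858 + 0.352 + 0.1595
 = 2.049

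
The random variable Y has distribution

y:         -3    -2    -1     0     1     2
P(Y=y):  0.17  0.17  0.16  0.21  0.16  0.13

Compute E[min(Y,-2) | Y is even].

-2

P(Y is even) = 0.17 + 0.21 + 0.13 = 0.51.
E[min(Y,-2) | Y is even] = [(-2)·0.17 + (-2)·0.21 + (-2)·0.13] / 0.51
 = -1.02 / 0.51
 = -2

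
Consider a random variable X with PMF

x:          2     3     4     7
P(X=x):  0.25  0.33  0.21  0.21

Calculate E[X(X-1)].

E[X(X-1)] = Σ x(x-1)·P(X=x)
 = 2·0.25 + 6·0.33 + 12·0.21 + 42·0.21
 = 0.5 + 1.98 + 2.52 + 8.82
 = 13.82

13.82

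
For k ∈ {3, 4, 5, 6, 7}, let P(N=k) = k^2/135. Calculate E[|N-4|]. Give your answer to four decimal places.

E[|N-4|] = Σ |n-4|·P(N=n)
 = 1·1/15 + 0·16/135 + 1·5/27 + 2·4/15 + 3·49/135
 = 1/15 + 0 + 5/27 + 8/15 + 49/45
 = 253/135

1.8741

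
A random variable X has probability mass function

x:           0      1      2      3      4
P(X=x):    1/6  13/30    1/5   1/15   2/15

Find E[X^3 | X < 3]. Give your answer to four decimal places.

2.5417

P(X < 3) = 1/6 + 13/30 + 1/5 = 4/5.
E[X^3 | X < 3] = [0·1/6 + 1·13/30 + 8·1/5] / (4/5)
 = 61/30 / (4/5)
 = 61/24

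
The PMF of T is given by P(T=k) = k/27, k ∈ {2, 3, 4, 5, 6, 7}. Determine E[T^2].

E[T^2] = Σ t^2·P(T=t)
 = 4·2/27 + 9·1/9 + 16·4/27 + 25·5/27 + 36·2/9 + 49·7/27
 = 8/27 + 1 + 64/27 + 125/27 + 8 + 343/27
 = 29

29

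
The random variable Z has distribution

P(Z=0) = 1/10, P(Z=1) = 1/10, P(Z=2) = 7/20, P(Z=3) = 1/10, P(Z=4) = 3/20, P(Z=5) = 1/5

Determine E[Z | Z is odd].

3.5

P(Z is odd) = 1/10 + 1/10 + 1/5 = 2/5.
E[Z | Z is odd] = [1·1/10 + 3·1/10 + 5·1/5] / (2/5)
 = 7/5 / (2/5)
 = 7/2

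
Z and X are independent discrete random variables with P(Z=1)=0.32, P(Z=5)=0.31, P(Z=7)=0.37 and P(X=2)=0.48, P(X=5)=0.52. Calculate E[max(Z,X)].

5.2792

E[max(Z,X)] = Σ_z Σ_x max(z,x) · P(Z=z)P(X=x)
 = 2·0.1536 + 5·0.1664 + 5·0.1488 + 5·0.1612 + 7·0.1776 + 7·0.1924
 = 0.3072 + 0.832 + 0.744 + 0.806 + 1.2432 + 1.3468
 = 5.2792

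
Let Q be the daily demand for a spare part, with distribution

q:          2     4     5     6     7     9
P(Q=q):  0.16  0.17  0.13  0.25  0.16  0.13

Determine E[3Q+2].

E[3Q+2] = Σ (3q+2)·P(Q=q)
 = 8·0.16 + 14·0.17 + 17·0.13 + 20·0.25 + 23·0.16 + 29·0.13
 = 1.28 + 2.38 + 2.21 + 5 + 3.68 + 3.77
 = 18.32

18.32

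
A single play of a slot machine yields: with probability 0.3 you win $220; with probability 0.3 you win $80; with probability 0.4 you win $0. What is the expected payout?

90

E[payout] = 220·0.3 + 80·0.3 + 0·0.4
 = 66 + 24 + 0
 = 90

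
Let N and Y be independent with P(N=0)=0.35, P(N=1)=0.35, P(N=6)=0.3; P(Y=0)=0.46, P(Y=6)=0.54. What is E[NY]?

6.966

E[NY] = Σ_n Σ_y ny · P(N=n)P(Y=y)
 = 0·0.161 + 0·0.189 + 0·0.161 + 6·0.189 + 0·0.138 + 36·0.162
 = 0 + 0 + 0 + 1.134 + 0 + 5.832
 = 6.966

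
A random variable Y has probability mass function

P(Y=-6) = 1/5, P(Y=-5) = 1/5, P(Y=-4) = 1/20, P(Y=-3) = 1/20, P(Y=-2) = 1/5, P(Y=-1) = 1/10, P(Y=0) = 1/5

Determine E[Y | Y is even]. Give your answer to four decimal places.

-2.7692

P(Y is even) = 1/5 + 1/20 + 1/5 + 1/5 = 13/20.
E[Y | Y is even] = [(-6)·1/5 + (-4)·1/20 + (-2)·1/5 + 0·1/5] / (13/20)
 = -9/5 / (13/20)
 = -36/13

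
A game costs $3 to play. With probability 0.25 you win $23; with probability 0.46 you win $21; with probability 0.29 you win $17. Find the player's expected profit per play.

E[payout] = 23·0.25 + 21·0.46 + 17·0.29
 = 5.75 + 9.66 + 4.93
 = 20.34
Net = 20.34 - 3 = 17.34

17.34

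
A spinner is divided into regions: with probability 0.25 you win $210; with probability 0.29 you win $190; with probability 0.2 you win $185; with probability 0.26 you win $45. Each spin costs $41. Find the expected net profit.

115.3

E[payout] = 210·0.25 + 190·0.29 + 185·0.2 + 45·0.26
 = 52.5 + 55.1 + 37 + 11.7
 = 156.3
Net = 156.3 - 41 = 115.3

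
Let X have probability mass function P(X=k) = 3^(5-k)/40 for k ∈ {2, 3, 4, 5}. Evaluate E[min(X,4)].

E[min(X,4)] = Σ min(x,4)·P(X=x)
 = 2·27/40 + 3·9/40 + 4·3/40 + 4·1/40
 = 27/20 + 27/40 + 3/10 + 1/10
 = 97/40

2.425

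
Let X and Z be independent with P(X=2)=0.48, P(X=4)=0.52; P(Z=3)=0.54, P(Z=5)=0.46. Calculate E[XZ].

E[XZ] = Σ_x Σ_z xz · P(X=x)P(Z=z)
 = 6·0.2592 + 10·0.2208 + 12·0.2808 + 20·0.2392
 = 1.5552 + 2.208 + 3.3696 + 4.784
 = 11.9168

11.9168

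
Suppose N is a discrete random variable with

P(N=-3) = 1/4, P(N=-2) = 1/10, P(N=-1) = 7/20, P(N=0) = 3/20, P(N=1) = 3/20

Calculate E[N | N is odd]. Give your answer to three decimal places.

-1.267

P(N is odd) = 1/4 + 7/20 + 3/20 = 3/4.
E[N | N is odd] = [(-3)·1/4 + (-1)·7/20 + 1·3/20] / (3/4)
 = -19/20 / (3/4)
 = -19/15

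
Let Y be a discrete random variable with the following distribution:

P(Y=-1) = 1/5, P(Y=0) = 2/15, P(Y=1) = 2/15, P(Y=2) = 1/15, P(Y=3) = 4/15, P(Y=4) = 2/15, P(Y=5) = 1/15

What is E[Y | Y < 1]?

P(Y < 1) = 1/5 + 2/15 = 1/3.
E[Y | Y < 1] = [(-1)·1/5 + 0·2/15] / (1/3)
 = -1/5 / (1/3)
 = -3/5

-0.6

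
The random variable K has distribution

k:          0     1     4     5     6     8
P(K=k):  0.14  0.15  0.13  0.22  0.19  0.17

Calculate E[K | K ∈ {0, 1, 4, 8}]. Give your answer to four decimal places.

3.4407

P(K ∈ {0, 1, 4, 8}) = 0.14 + 0.15 + 0.13 + 0.17 = 0.59.
E[K | K ∈ {0, 1, 4, 8}] = [0·0.14 + 1·0.15 + 4·0.13 + 8·0.17] / 0.59
 = 2.03 / 0.59
 = 203/59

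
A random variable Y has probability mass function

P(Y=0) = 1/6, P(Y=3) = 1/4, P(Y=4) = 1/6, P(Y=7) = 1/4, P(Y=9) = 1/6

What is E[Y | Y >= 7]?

P(Y >= 7) = 1/4 + 1/6 = 5/12.
E[Y | Y >= 7] = [7·1/4 + 9·1/6] / (5/12)
 = 13/4 / (5/12)
 = 39/5

7.8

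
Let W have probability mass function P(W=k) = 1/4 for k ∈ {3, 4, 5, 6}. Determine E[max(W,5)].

E[max(W,5)] = Σ max(w,5)·P(W=w)
 = 5·1/4 + 5·1/4 + 5·1/4 + 6·1/4
 = 5/4 + 5/4 + 5/4 + 3/2
 = 21/4

5.25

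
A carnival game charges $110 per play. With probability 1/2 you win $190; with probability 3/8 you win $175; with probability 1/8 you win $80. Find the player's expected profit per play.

60.625

E[payout] = 190·1/2 + 175·3/8 + 80·1/8
 = 95 + 525/8 + 10
 = 1365/8
Net = 1365/8 - 110 = 485/8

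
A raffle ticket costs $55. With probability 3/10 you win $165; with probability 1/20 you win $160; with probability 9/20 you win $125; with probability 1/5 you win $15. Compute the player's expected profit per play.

E[payout] = 165·3/10 + 160·1/20 + 125·9/20 + 15·1/5
 = 99/2 + 8 + 225/4 + 3
 = 467/4
Net = 467/4 - 55 = 247/4

61.75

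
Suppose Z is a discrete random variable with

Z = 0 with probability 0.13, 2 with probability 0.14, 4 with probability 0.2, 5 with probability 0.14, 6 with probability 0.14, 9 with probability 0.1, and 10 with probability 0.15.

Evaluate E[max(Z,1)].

5.15

E[max(Z,1)] = Σ max(z,1)·P(Z=z)
 = 1·0.13 + 2·0.14 + 4·0.2 + 5·0.14 + 6·0.14 + 9·0.1 + 10·0.15
 = 0.13 + 0.28 + 0.8 + 0.7 + 0.84 + 0.9 + 1.5
 = 5.15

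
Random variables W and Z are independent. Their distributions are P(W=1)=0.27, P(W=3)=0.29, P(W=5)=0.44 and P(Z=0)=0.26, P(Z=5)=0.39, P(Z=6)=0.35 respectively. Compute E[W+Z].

7.39

E[W+Z] = Σ_w Σ_z (w+z) · P(W=w)P(Z=z)
 = 1·0.0702 + 6·0.1053 + 7·0.0945 + 3·0.0754 + 8·0.1131 + 9·0.1015 + 5·0.1144 + 10·0.1716 + 11·0.154
 = 0.0702 + 0.6318 + 0.6615 + 0.2262 + 0.9048 + 0.9135 + 0.572 + 1.716 + 1.694
 = 7.39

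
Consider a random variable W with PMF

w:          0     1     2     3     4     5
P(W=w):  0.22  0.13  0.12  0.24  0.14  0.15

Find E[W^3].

35.28

E[W^3] = Σ w^3·P(W=w)
 = 0·0.22 + 1·0.13 + 8·0.12 + 27·0.24 + 64·0.14 + 125·0.15
 = 0 + 0.13 + 0.96 + 6.48 + 8.96 + 18.75
 = 35.28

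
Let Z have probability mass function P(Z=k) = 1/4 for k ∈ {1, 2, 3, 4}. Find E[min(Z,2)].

1.75

E[min(Z,2)] = Σ min(z,2)·P(Z=z)
 = 1·1/4 + 2·1/4 + 2·1/4 + 2·1/4
 = 1/4 + 1/2 + 1/2 + 1/2
 = 7/4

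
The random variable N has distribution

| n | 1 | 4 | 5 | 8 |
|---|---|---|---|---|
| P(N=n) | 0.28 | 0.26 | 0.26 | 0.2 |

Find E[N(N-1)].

E[N(N-1)] = Σ n(n-1)·P(N=n)
 = 0·0.28 + 12·0.26 + 20·0.26 + 56·0.2
 = 0 + 3.12 + 5.2 + 11.2
 = 19.52

19.52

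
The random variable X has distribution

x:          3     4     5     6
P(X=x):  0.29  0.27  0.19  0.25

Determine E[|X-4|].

E[|X-4|] = Σ |x-4|·P(X=x)
 = 1·0.29 + 0·0.27 + 1·0.19 + 2·0.25
 = 0.29 + 0 + 0.19 + 0.5
 = 0.98

0.98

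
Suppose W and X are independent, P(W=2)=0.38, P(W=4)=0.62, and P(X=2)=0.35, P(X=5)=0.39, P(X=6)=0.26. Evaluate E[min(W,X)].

E[min(W,X)] = Σ_w Σ_x min(w,x) · P(W=w)P(X=x)
 = 2·0.133 + 2·0.1482 + 2·0.0988 + 2·0.217 + 4·0.2418 + 4·0.1612
 = 0.266 + 0.2964 + 0.1976 + 0.434 + 0.9672 + 0.6448
 = 2.806

2.806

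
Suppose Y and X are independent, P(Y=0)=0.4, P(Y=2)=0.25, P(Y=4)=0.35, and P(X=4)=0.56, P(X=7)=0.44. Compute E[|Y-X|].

E[|Y-X|] = Σ_y Σ_x |y-x| · P(Y=y)P(X=x)
 = 4·0.224 + 7·0.176 + 2·0.14 + 5·0.11 + 0·0.196 + 3·0.154
 = 0.896 + 1.232 + 0.28 + 0.55 + 0 + 0.462
 = 3.42

3.42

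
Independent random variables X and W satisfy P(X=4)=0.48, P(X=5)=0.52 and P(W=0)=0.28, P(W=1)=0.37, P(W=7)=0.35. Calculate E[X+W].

7.34

E[X+W] = Σ_x Σ_w (x+w) · P(X=x)P(W=w)
 = 4·0.1344 + 5·0.1776 + 11·0.168 + 5·0.1456 + 6·0.1924 + 12·0.182
 = 0.5376 + 0.888 + 1.848 + 0.728 + 1.1544 + 2.184
 = 7.34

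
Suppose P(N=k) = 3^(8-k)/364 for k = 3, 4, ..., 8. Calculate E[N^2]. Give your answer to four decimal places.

12.8929

E[N^2] = Σ n^2·P(N=n)
 = 9·243/364 + 16·81/364 + 25·27/364 + 36·9/364 + 49·3/364 + 64·1/364
 = 2187/364 + 324/91 + 675/364 + 81/91 + 21/52 + 16/91
 = 361/28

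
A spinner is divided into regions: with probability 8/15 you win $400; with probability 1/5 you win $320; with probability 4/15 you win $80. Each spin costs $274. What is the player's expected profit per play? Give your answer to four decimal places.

24.6667

E[payout] = 400·8/15 + 320·1/5 + 80·4/15
 = 640/3 + 64 + 64/3
 = 896/3
Net = 896/3 - 274 = 74/3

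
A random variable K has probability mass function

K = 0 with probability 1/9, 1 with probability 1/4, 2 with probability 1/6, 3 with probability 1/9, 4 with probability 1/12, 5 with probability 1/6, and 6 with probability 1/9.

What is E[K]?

2.75

E[K] = Σ k·P(K=k)
 = 0·1/9 + 1·1/4 + 2·1/6 + 3·1/9 + 4·1/12 + 5·1/6 + 6·1/9
 = 0 + 1/4 + 1/3 + 1/3 + 1/3 + 5/6 + 2/3
 = 11/4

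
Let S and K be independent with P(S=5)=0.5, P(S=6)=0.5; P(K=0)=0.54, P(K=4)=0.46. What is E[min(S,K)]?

1.84

E[min(S,K)] = Σ_s Σ_k min(s,k) · P(S=s)P(K=k)
 = 0·0.27 + 4·0.23 + 0·0.27 + 4·0.23
 = 0 + 0.92 + 0 + 0.92
 = 1.84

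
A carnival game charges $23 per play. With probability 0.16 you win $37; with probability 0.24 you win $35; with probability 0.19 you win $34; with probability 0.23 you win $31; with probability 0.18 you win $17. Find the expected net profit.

E[payout] = 37·0.16 + 35·0.24 + 34·0.19 + 31·0.23 + 17·0.18
 = 5.92 + 8.4 + 6.46 + 7.13 + 3.06
 = 30.97
Net = 30.97 - 23 = 7.97

7.97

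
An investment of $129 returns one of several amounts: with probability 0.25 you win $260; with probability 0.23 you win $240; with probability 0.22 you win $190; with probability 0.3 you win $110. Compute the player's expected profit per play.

66

E[payout] = 260·0.25 + 240·0.23 + 190·0.22 + 110·0.3
 = 65 + 55.2 + 41.8 + 33
 = 195
Net = 195 - 129 = 66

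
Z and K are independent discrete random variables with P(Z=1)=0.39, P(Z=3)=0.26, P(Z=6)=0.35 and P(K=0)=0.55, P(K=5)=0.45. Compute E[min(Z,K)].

E[min(Z,K)] = Σ_z Σ_k min(z,k) · P(Z=z)P(K=k)
 = 0·0.2145 + 1·0.1755 + 0·0.143 + 3·0.117 + 0·0.1925 + 5·0.1575
 = 0 + 0.1755 + 0 + 0.351 + 0 + 0.7875
 = 1.314

1.314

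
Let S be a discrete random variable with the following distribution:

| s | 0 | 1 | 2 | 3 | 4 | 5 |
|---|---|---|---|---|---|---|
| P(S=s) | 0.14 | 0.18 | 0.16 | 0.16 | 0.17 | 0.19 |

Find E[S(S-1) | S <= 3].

P(S <= 3) = 0.14 + 0.18 + 0.16 + 0.16 = 0.64.
E[S(S-1) | S <= 3] = [0·0.14 + 0·0.18 + 2·0.16 + 6·0.16] / 0.64
 = 1.28 / 0.64
 = 2

2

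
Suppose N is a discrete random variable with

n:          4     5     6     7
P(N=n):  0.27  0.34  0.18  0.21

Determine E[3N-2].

E[3N-2] = Σ (3n-2)·P(N=n)
 = 10·0.27 + 13·0.34 + 16·0.18 + 19·0.21
 = 2.7 + 4.42 + 2.88 + 3.99
 = 13.99

13.99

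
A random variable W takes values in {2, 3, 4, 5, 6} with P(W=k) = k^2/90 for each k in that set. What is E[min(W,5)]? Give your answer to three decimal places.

E[min(W,5)] = Σ min(w,5)·P(W=w)
 = 2·2/45 + 3·1/10 + 4·8/45 + 5·5/18 + 5·2/5
 = 4/45 + 3/10 + 32/45 + 25/18 + 2
 = 202/45

4.489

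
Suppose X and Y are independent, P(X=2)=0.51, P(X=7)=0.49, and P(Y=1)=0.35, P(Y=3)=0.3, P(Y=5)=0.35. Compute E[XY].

13.35

E[XY] = Σ_x Σ_y xy · P(X=x)P(Y=y)
 = 2·0.1785 + 6·0.153 + 10·0.1785 + 7·0.1715 + 21·0.147 + 35·0.1715
 = 0.357 + 0.918 + 1.785 + 1.2005 + 3.087 + 6.0025
 = 13.35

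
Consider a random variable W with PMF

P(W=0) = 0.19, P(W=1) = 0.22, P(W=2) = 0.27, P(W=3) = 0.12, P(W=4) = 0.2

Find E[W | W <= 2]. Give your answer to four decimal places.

P(W <= 2) = 0.19 + 0.22 + 0.27 = 0.68.
E[W | W <= 2] = [0·0.19 + 1·0.22 + 2·0.27] / 0.68
 = 0.76 / 0.68
 = 19/17

1.1176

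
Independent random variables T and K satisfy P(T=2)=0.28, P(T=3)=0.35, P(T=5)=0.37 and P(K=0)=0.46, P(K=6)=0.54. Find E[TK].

E[TK] = Σ_t Σ_k tk · P(T=t)P(K=k)
 = 0·0.1288 + 12·0.1512 + 0·0.161 + 18·0.189 + 0·0.1702 + 30·0.1998
 = 0 + 1.8144 + 0 + 3.402 + 0 + 5.994
 = 11.2104

11.2104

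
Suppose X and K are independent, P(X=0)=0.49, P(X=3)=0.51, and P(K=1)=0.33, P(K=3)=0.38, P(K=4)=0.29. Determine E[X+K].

E[X+K] = Σ_x Σ_k (x+k) · P(X=x)P(K=k)
 = 1·0.1617 + 3·0.1862 + 4·0.1421 + 4·0.1683 + 6·0.1938 + 7·0.1479
 = 0.1617 + 0.5586 + 0.5684 + 0.6732 + 1.1628 + 1.0353
 = 4.16

4.16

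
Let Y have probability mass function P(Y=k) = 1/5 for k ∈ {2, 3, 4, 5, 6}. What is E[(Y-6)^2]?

6

E[(Y-6)^2] = Σ (y-6)^2·P(Y=y)
 = 16·1/5 + 9·1/5 + 4·1/5 + 1·1/5 + 0·1/5
 = 16/5 + 9/5 + 4/5 + 1/5 + 0
 = 6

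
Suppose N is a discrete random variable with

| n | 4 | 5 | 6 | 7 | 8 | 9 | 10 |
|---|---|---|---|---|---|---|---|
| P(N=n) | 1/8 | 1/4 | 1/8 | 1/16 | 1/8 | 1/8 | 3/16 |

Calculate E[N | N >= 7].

8.875

P(N >= 7) = 1/16 + 1/8 + 1/8 + 3/16 = 1/2.
E[N | N >= 7] = [7·1/16 + 8·1/8 + 9·1/8 + 10·3/16] / (1/2)
 = 71/16 / (1/2)
 = 71/8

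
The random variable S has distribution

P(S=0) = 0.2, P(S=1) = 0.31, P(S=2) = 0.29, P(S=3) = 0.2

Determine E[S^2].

3.27

E[S^2] = Σ s^2·P(S=s)
 = 0·0.2 + 1·0.31 + 4·0.29 + 9·0.2
 = 0 + 0.31 + 1.16 + 1.8
 = 3.27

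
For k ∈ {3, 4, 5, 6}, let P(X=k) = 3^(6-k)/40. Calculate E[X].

3.45

E[X] = Σ x·P(X=x)
 = 3·27/40 + 4·9/40 + 5·3/40 + 6·1/40
 = 81/40 + 9/10 + 3/8 + 3/20
 = 69/20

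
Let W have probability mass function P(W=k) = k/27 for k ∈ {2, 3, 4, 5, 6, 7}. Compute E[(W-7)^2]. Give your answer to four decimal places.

5.9259

E[(W-7)^2] = Σ (w-7)^2·P(W=w)
 = 25·2/27 + 16·1/9 + 9·4/27 + 4·5/27 + 1·2/9 + 0·7/27
 = 50/27 + 16/9 + 4/3 + 20/27 + 2/9 + 0
 = 160/27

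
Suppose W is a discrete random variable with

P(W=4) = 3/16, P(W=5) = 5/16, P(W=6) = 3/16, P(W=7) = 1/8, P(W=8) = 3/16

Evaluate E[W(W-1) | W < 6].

P(W < 6) = 3/16 + 5/16 = 1/2.
E[W(W-1) | W < 6] = [12·3/16 + 20·5/16] / (1/2)
 = 17/2 / (1/2)
 = 17

17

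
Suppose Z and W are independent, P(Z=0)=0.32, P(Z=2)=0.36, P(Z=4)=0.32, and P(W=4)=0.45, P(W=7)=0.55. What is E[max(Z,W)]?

E[max(Z,W)] = Σ_z Σ_w max(z,w) · P(Z=z)P(W=w)
 = 4·0.144 + 7·0.176 + 4·0.162 + 7·0.198 + 4·0.144 + 7·0.176
 = 0.576 + 1.232 + 0.648 + 1.386 + 0.576 + 1.232
 = 5.65

5.65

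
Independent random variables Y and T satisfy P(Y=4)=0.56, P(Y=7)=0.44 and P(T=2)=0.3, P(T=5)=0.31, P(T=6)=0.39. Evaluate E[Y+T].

9.81

E[Y+T] = Σ_y Σ_t (y+t) · P(Y=y)P(T=t)
 = 6·0.168 + 9·0.1736 + 10·0.2184 + 9·0.132 + 12·0.1364 + 13·0.1716
 = 1.008 + 1.5624 + 2.184 + 1.188 + 1.6368 + 2.2308
 = 9.81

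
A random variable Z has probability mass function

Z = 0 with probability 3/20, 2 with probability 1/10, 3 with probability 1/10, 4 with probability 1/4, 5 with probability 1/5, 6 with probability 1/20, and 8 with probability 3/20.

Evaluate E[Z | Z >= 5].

P(Z >= 5) = 1/5 + 1/20 + 3/20 = 2/5.
E[Z | Z >= 5] = [5·1/5 + 6·1/20 + 8·3/20] / (2/5)
 = 5/2 / (2/5)
 = 25/4

6.25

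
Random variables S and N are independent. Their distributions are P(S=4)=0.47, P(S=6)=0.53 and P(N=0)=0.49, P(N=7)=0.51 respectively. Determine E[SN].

18.0642

E[SN] = Σ_s Σ_n sn · P(S=s)P(N=n)
 = 0·0.2303 + 28·0.2397 + 0·0.2597 + 42·0.2703
 = 0 + 6.7116 + 0 + 11.3526
 = 18.0642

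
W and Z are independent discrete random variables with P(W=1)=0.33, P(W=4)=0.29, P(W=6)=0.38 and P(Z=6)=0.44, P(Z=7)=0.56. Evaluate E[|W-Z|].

E[|W-Z|] = Σ_w Σ_z |w-z| · P(W=w)P(Z=z)
 = 5·0.1452 + 6·0.1848 + 2·0.1276 + 3·0.1624 + 0·0.1672 + 1·0.2128
 = 0.726 + 1.1088 + 0.2552 + 0.4872 + 0 + 0.2128
 = 2.79

2.79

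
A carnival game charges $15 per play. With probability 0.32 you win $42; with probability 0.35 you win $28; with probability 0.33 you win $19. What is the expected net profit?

E[payout] = 42·0.32 + 28·0.35 + 19·0.33
 = 13.44 + 9.8 + 6.27
 = 29.51
Net = 29.51 - 15 = 14.51

14.51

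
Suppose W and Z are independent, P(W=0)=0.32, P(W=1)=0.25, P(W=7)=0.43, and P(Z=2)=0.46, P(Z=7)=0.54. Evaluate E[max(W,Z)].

5.689

E[max(W,Z)] = Σ_w Σ_z max(w,z) · P(W=w)P(Z=z)
 = 2·0.1472 + 7·0.1728 + 2·0.115 + 7·0.135 + 7·0.1978 + 7·0.2322
 = 0.2944 + 1.2096 + 0.23 + 0.945 + 1.3846 + 1.6254
 = 5.689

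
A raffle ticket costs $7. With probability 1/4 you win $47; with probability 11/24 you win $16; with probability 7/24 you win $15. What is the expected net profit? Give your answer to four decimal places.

E[payout] = 47·1/4 + 16·11/24 + 15·7/24
 = 47/4 + 22/3 + 35/8
 = 563/24
Net = 563/24 - 7 = 395/24

16.4583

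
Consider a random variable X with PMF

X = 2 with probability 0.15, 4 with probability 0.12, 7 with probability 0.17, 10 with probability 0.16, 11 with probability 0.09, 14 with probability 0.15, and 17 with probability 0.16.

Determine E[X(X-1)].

E[X(X-1)] = Σ x(x-1)·P(X=x)
 = 2·0.15 + 12·0.12 + 42·0.17 + 90·0.16 + 110·0.09 + 182·0.15 + 272·0.16
 = 0.3 + 1.44 + 7.14 + 14.4 + 9.9 + 27.3 + 43.52
 = 104

104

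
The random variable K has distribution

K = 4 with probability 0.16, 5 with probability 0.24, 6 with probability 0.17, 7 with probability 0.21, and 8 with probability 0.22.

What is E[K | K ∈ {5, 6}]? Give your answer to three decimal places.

5.415

P(K ∈ {5, 6}) = 0.24 + 0.17 = 0.41.
E[K | K ∈ {5, 6}] = [5·0.24 + 6·0.17] / 0.41
 = 2.22 / 0.41
 = 222/41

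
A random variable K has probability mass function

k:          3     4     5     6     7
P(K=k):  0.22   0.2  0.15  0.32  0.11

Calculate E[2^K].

44.32

E[2^K] = Σ 2^k·P(K=k)
 = 8·0.22 + 16·0.2 + 32·0.15 + 64·0.32 + 128·0.11
 = 1.76 + 3.2 + 4.8 + 20.48 + 14.08
 = 44.32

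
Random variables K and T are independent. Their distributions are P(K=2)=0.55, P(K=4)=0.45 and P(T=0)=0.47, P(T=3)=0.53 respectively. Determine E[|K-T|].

1.893

E[|K-T|] = Σ_k Σ_t |k-t| · P(K=k)P(T=t)
 = 2·0.2585 + 1·0.2915 + 4·0.2115 + 1·0.2385
 = 0.517 + 0.2915 + 0.846 + 0.2385
 = 1.893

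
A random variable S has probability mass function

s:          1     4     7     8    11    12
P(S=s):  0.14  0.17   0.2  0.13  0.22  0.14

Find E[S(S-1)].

60.4

E[S(S-1)] = Σ s(s-1)·P(S=s)
 = 0·0.14 + 12·0.17 + 42·0.2 + 56·0.13 + 110·0.22 + 132·0.14
 = 0 + 2.04 + 8.4 + 7.28 + 24.2 + 18.48
 = 60.4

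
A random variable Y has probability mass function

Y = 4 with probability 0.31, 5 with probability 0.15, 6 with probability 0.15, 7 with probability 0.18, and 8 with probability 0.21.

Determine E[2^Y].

96.16

E[2^Y] = Σ 2^y·P(Y=y)
 = 16·0.31 + 32·0.15 + 64·0.15 + 128·0.18 + 256·0.21
 = 4.96 + 4.8 + 9.6 + 23.04 + 53.76
 = 96.16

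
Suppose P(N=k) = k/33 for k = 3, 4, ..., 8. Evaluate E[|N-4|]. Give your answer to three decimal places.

E[|N-4|] = Σ |n-4|·P(N=n)
 = 1·1/11 + 0·4/33 + 1·5/33 + 2·2/11 + 3·7/33 + 4·8/33
 = 1/11 + 0 + 5/33 + 4/11 + 7/11 + 32/33
 = 73/33

2.212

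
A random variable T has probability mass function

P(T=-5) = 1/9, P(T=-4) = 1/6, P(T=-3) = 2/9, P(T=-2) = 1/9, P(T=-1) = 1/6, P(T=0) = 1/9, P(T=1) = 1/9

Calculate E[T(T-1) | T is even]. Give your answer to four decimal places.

P(T is even) = 1/6 + 1/9 + 1/9 = 7/18.
E[T(T-1) | T is even] = [20·1/6 + 6·1/9 + 0·1/9] / (7/18)
 = 4 / (7/18)
 = 72/7

10.2857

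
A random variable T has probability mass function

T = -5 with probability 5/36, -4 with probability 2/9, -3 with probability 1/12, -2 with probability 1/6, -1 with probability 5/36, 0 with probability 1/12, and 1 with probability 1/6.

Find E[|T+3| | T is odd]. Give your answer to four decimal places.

2.3158

P(T is odd) = 5/36 + 1/12 + 5/36 + 1/6 = 19/36.
E[|T+3| | T is odd] = [2·5/36 + 0·1/12 + 2·5/36 + 4·1/6] / (19/36)
 = 11/9 / (19/36)
 = 44/19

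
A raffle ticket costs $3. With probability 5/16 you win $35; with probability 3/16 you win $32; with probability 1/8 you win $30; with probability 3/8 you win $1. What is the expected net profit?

18.0625

E[payout] = 35·5/16 + 32·3/16 + 30·1/8 + 1·3/8
 = 175/16 + 6 + 15/4 + 3/8
 = 337/16
Net = 337/16 - 3 = 289/16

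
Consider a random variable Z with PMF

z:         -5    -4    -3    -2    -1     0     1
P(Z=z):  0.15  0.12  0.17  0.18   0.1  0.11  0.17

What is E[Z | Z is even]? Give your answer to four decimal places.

-2.0488

P(Z is even) = 0.12 + 0.18 + 0.11 = 0.41.
E[Z | Z is even] = [(-4)·0.12 + (-2)·0.18 + 0·0.11] / 0.41
 = -0.84 / 0.41
 = -84/41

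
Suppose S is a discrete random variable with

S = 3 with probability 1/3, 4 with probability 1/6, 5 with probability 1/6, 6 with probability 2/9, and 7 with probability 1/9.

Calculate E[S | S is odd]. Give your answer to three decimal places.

4.273

P(S is odd) = 1/3 + 1/6 + 1/9 = 11/18.
E[S | S is odd] = [3·1/3 + 5·1/6 + 7·1/9] / (11/18)
 = 47/18 / (11/18)
 = 47/11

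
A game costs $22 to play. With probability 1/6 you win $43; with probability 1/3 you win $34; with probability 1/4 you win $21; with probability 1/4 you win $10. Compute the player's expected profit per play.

4.25

E[payout] = 43·1/6 + 34·1/3 + 21·1/4 + 10·1/4
 = 43/6 + 34/3 + 21/4 + 5/2
 = 105/4
Net = 105/4 - 22 = 17/4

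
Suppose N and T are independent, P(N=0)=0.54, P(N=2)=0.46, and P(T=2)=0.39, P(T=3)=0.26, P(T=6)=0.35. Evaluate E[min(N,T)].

E[min(N,T)] = Σ_n Σ_t min(n,t) · P(N=n)P(T=t)
 = 0·0.2106 + 0·0.1404 + 0·0.189 + 2·0.1794 + 2·0.1196 + 2·0.161
 = 0 + 0 + 0 + 0.3588 + 0.2392 + 0.322
 = 0.92

0.92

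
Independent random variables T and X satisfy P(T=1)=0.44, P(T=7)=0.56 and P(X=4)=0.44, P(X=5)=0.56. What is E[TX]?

19.8816

E[TX] = Σ_t Σ_x tx · P(T=t)P(X=x)
 = 4·0.1936 + 5·0.2464 + 28·0.2464 + 35·0.3136
 = 0.7744 + 1.232 + 6.8992 + 10.976
 = 19.8816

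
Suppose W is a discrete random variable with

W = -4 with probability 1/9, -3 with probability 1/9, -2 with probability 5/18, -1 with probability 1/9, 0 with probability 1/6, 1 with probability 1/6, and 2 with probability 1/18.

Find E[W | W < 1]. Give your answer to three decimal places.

P(W < 1) = 1/9 + 1/9 + 5/18 + 1/9 + 1/6 = 7/9.
E[W | W < 1] = [(-4)·1/9 + (-3)·1/9 + (-2)·5/18 + (-1)·1/9 + 0·1/6] / (7/9)
 = -13/9 / (7/9)
 = -13/7

-1.857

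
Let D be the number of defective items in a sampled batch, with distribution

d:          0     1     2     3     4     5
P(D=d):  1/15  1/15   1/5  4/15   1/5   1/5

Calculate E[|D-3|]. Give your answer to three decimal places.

1.133

E[|D-3|] = Σ |d-3|·P(D=d)
 = 3·1/15 + 2·1/15 + 1·1/5 + 0·4/15 + 1·1/5 + 2·1/5
 = 1/5 + 2/15 + 1/5 + 0 + 1/5 + 2/5
 = 17/15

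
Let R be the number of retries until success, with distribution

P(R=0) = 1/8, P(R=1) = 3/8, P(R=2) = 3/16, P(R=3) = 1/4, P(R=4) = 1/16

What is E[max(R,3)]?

3.0625

E[max(R,3)] = Σ max(r,3)·P(R=r)
 = 3·1/8 + 3·3/8 + 3·3/16 + 3·1/4 + 4·1/16
 = 3/8 + 9/8 + 9/16 + 3/4 + 1/4
 = 49/16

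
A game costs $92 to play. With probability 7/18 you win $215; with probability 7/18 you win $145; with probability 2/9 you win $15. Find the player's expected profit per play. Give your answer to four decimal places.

51.3333

E[payout] = 215·7/18 + 145·7/18 + 15·2/9
 = 1505/18 + 1015/18 + 10/3
 = 430/3
Net = 430/3 - 92 = 154/3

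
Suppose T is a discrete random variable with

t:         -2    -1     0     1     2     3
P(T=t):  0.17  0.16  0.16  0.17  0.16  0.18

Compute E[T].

0.53

E[T] = Σ t·P(T=t)
 = (-2)·0.17 + (-1)·0.16 + 0·0.16 + 1·0.17 + 2·0.16 + 3·0.18
 = (-0.34) + (-0.16) + 0 + 0.17 + 0.32 + 0.54
 = 0.53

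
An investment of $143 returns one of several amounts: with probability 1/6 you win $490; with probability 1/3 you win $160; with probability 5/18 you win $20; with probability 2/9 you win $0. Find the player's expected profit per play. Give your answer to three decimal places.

-2.444

E[payout] = 490·1/6 + 160·1/3 + 20·5/18 + 0·2/9
 = 245/3 + 160/3 + 50/9 + 0
 = 1265/9
Net = 1265/9 - 143 = -22/9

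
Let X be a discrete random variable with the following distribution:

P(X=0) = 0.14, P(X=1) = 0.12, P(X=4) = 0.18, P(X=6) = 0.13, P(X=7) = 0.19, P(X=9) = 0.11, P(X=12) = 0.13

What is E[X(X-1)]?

39.12

E[X(X-1)] = Σ x(x-1)·P(X=x)
 = 0·0.14 + 0·0.12 + 12·0.18 + 30·0.13 + 42·0.19 + 72·0.11 + 132·0.13
 = 0 + 0 + 2.16 + 3.9 + 7.98 + 7.92 + 17.16
 = 39.12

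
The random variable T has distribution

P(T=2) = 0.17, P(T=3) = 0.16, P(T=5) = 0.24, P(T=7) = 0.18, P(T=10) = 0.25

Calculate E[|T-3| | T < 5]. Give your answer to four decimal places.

P(T < 5) = 0.17 + 0.16 = 0.33.
E[|T-3| | T < 5] = [1·0.17 + 0·0.16] / 0.33
 = 0.17 / 0.33
 = 17/33

0.5152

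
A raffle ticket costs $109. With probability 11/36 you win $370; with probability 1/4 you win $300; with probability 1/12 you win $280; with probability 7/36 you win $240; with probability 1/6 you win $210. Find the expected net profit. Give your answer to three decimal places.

E[payout] = 370·11/36 + 300·1/4 + 280·1/12 + 240·7/36 + 210·1/6
 = 2035/18 + 75 + 70/3 + 140/3 + 35
 = 5275/18
Net = 5275/18 - 109 = 3313/18

184.056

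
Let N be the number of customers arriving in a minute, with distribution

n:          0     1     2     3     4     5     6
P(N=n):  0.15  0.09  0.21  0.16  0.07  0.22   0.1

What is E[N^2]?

E[N^2] = Σ n^2·P(N=n)
 = 0·0.15 + 1·0.09 + 4·0.21 + 9·0.16 + 16·0.07 + 25·0.22 + 36·0.1
 = 0 + 0.09 + 0.84 + 1.44 + 1.12 + 5.5 + 3.6
 = 12.59

12.59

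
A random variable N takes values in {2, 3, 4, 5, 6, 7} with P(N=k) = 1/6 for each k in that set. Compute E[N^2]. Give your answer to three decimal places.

E[N^2] = Σ n^2·P(N=n)
 = 4·1/6 + 9·1/6 + 16·1/6 + 25·1/6 + 36·1/6 + 49·1/6
 = 2/3 + 3/2 + 8/3 + 25/6 + 6 + 49/6
 = 139/6

23.167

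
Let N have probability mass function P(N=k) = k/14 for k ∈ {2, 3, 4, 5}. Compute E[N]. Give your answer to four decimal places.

3.8571

E[N] = Σ n·P(N=n)
 = 2·1/7 + 3·3/14 + 4·2/7 + 5·5/14
 = 2/7 + 9/14 + 8/7 + 25/14
 = 27/7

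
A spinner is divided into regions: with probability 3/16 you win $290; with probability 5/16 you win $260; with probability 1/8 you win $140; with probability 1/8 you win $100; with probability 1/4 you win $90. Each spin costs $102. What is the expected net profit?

86.125

E[payout] = 290·3/16 + 260·5/16 + 140·1/8 + 100·1/8 + 90·1/4
 = 435/8 + 325/4 + 35/2 + 25/2 + 45/2
 = 1505/8
Net = 1505/8 - 102 = 689/8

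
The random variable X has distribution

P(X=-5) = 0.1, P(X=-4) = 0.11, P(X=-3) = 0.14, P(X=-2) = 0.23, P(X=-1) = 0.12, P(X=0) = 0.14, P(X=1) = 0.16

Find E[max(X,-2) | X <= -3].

P(X <= -3) = 0.1 + 0.11 + 0.14 = 0.35.
E[max(X,-2) | X <= -3] = [(-2)·0.1 + (-2)·0.11 + (-2)·0.14] / 0.35
 = -0.7 / 0.35
 = -2

-2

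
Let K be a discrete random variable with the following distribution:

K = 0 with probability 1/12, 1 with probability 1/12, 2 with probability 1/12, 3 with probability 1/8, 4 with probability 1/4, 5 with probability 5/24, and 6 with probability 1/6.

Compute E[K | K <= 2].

P(K <= 2) = 1/12 + 1/12 + 1/12 = 1/4.
E[K | K <= 2] = [0·1/12 + 1·1/12 + 2·1/12] / (1/4)
 = 1/4 / (1/4)
 = 1

1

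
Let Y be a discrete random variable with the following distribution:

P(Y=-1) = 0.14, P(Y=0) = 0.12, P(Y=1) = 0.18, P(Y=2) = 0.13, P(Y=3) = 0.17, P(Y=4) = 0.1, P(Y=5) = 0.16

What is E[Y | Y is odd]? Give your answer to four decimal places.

2.0769

P(Y is odd) = 0.14 + 0.18 + 0.17 + 0.16 = 0.65.
E[Y | Y is odd] = [(-1)·0.14 + 1·0.18 + 3·0.17 + 5·0.16] / 0.65
 = 1.35 / 0.65
 = 27/13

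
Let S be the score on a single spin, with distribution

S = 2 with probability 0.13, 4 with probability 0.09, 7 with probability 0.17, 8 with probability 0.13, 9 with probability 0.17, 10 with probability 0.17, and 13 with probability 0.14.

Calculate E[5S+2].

E[5S+2] = Σ (5s+2)·P(S=s)
 = 12·0.13 + 22·0.09 + 37·0.17 + 42·0.13 + 47·0.17 + 52·0.17 + 67·0.14
 = 1.56 + 1.98 + 6.29 + 5.46 + 7.99 + 8.84 + 9.38
 = 41.5

41.5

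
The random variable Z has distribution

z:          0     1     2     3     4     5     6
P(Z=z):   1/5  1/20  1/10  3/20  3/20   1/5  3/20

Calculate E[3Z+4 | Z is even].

12.5

P(Z is even) = 1/5 + 1/10 + 3/20 + 3/20 = 3/5.
E[3Z+4 | Z is even] = [4·1/5 + 10·1/10 + 16·3/20 + 22·3/20] / (3/5)
 = 15/2 / (3/5)
 = 25/2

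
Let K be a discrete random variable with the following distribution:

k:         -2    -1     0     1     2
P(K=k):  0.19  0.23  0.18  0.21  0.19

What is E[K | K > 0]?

1.475

P(K > 0) = 0.21 + 0.19 = 0.4.
E[K | K > 0] = [1·0.21 + 2·0.19] / 0.4
 = 0.59 / 0.4
 = 59/40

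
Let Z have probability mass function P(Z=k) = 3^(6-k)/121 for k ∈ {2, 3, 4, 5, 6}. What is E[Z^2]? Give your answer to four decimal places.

6.7934

E[Z^2] = Σ z^2·P(Z=z)
 = 4·81/121 + 9·27/121 + 16·9/121 + 25·3/121 + 36·1/121
 = 324/121 + 243/121 + 144/121 + 75/121 + 36/121
 = 822/121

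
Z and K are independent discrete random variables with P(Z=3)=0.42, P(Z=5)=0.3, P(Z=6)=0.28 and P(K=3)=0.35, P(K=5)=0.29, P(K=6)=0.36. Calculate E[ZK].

E[ZK] = Σ_z Σ_k zk · P(Z=z)P(K=k)
 = 9·0.147 + 15·0.1218 + 18·0.1512 + 15·0.105 + 25·0.087 + 30·0.108 + 18·0.098 + 30·0.0812 + 36·0.1008
 = 1.323 + 1.827 + 2.7216 + 1.575 + 2.175 + 3.24 + 1.764 + 2.436 + 3.6288
 = 20.6904

20.6904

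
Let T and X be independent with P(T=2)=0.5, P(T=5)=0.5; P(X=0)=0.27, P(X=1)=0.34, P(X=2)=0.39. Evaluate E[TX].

E[TX] = Σ_t Σ_x tx · P(T=t)P(X=x)
 = 0·0.135 + 2·0.17 + 4·0.195 + 0·0.135 + 5·0.17 + 10·0.195
 = 0 + 0.34 + 0.78 + 0 + 0.85 + 1.95
 = 3.92

3.92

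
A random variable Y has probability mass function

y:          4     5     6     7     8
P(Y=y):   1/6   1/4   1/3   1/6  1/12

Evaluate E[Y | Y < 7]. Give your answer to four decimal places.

5.2222

P(Y < 7) = 1/6 + 1/4 + 1/3 = 3/4.
E[Y | Y < 7] = [4·1/6 + 5·1/4 + 6·1/3] / (3/4)
 = 47/12 / (3/4)
 = 47/9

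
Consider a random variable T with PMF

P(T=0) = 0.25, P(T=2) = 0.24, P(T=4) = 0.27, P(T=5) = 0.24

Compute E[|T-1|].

E[|T-1|] = Σ |t-1|·P(T=t)
 = 1·0.25 + 1·0.24 + 3·0.27 + 4·0.24
 = 0.25 + 0.24 + 0.81 + 0.96
 = 2.26

2.26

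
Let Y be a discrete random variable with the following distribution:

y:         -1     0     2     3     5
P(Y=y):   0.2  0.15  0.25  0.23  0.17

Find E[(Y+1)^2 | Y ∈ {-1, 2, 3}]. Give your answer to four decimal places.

8.7206

P(Y ∈ {-1, 2, 3}) = 0.2 + 0.25 + 0.23 = 0.68.
E[(Y+1)^2 | Y ∈ {-1, 2, 3}] = [0·0.2 + 9·0.25 + 16·0.23] / 0.68
 = 5.93 / 0.68
 = 593/68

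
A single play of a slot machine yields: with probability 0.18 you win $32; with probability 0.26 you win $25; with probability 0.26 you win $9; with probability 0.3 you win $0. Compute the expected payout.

E[payout] = 32·0.18 + 25·0.26 + 9·0.26 + 0·0.3
 = 5.76 + 6.5 + 2.34 + 0
 = 14.6

14.6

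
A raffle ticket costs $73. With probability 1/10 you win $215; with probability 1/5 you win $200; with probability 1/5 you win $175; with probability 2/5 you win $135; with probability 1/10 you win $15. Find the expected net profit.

E[payout] = 215·1/10 + 200·1/5 + 175·1/5 + 135·2/5 + 15·1/10
 = 43/2 + 40 + 35 + 54 + 3/2
 = 152
Net = 152 - 73 = 79

79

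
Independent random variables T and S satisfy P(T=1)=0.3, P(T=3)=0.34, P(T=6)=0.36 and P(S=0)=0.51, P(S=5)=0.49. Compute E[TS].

E[TS] = Σ_t Σ_s ts · P(T=t)P(S=s)
 = 0·0.153 + 5·0.147 + 0·0.1734 + 15·0.1666 + 0·0.1836 + 30·0.1764
 = 0 + 0.735 + 0 + 2.499 + 0 + 5.292
 = 8.526

8.526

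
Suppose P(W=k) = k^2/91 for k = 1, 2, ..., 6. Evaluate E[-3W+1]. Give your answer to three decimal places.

-13.538

E[-3W+1] = Σ (-3w+1)·P(W=w)
 = (-2)·1/91 + (-5)·4/91 + (-8)·9/91 + (-11)·16/91 + (-14)·25/91 + (-17)·36/91
 = (-2/91) + (-20/91) + (-72/91) + (-176/91) + (-50/13) + (-612/91)
 = -176/13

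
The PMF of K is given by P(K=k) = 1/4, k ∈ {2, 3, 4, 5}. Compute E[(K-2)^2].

3.5

E[(K-2)^2] = Σ (k-2)^2·P(K=k)
 = 0·1/4 + 1·1/4 + 4·1/4 + 9·1/4
 = 0 + 1/4 + 1 + 9/4
 = 7/2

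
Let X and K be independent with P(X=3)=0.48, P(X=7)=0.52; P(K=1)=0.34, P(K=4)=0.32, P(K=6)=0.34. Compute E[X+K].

E[X+K] = Σ_x Σ_k (x+k) · P(X=x)P(K=k)
 = 4·0.1632 + 7·0.1536 + 9·0.1632 + 8·0.1768 + 11·0.1664 + 13·0.1768
 = 0.6528 + 1.0752 + 1.4688 + 1.4144 + 1.8304 + 2.2984
 = 8.74

8.74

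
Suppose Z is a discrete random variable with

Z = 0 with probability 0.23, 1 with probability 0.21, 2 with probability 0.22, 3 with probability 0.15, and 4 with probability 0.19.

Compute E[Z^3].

E[Z^3] = Σ z^3·P(Z=z)
 = 0·0.23 + 1·0.21 + 8·0.22 + 27·0.15 + 64·0.19
 = 0 + 0.21 + 1.76 + 4.05 + 12.16
 = 18.18

18.18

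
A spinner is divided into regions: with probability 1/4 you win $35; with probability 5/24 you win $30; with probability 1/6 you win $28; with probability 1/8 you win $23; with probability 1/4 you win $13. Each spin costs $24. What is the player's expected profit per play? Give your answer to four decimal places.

E[payout] = 35·1/4 + 30·5/24 + 28·1/6 + 23·1/8 + 13·1/4
 = 35/4 + 25/4 + 14/3 + 23/8 + 13/4
 = 619/24
Net = 619/24 - 24 = 43/24

1.7917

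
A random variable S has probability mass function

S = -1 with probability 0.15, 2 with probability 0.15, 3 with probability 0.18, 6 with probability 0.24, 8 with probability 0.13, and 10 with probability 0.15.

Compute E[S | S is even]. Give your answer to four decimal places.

6.3881

P(S is even) = 0.15 + 0.24 + 0.13 + 0.15 = 0.67.
E[S | S is even] = [2·0.15 + 6·0.24 + 8·0.13 + 10·0.15] / 0.67
 = 4.28 / 0.67
 = 428/67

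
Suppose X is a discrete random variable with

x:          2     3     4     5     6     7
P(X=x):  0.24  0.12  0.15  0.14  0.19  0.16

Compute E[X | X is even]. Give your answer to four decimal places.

3.8276

P(X is even) = 0.24 + 0.15 + 0.19 = 0.58.
E[X | X is even] = [2·0.24 + 4·0.15 + 6·0.19] / 0.58
 = 2.22 / 0.58
 = 111/29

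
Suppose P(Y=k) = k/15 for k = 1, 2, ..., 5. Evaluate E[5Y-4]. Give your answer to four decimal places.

E[5Y-4] = Σ (5y-4)·P(Y=y)
 = 1·1/15 + 6·2/15 + 11·1/5 + 16·4/15 + 21·1/3
 = 1/15 + 4/5 + 11/5 + 64/15 + 7
 = 43/3

14.3333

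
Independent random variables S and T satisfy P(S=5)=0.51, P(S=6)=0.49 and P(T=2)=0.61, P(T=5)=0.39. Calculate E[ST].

17.4033

E[ST] = Σ_s Σ_t st · P(S=s)P(T=t)
 = 10·0.3111 + 25·0.1989 + 12·0.2989 + 30·0.1911
 = 3.111 + 4.9725 + 3.5868 + 5.733
 = 17.4033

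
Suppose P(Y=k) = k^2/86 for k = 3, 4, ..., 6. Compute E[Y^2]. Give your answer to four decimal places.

26.2558

E[Y^2] = Σ y^2·P(Y=y)
 = 9·9/86 + 16·8/43 + 25·25/86 + 36·18/43
 = 81/86 + 128/43 + 625/86 + 648/43
 = 1129/43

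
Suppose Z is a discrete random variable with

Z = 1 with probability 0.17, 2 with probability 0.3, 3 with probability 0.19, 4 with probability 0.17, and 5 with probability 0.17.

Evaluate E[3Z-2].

E[3Z-2] = Σ (3z-2)·P(Z=z)
 = 1·0.17 + 4·0.3 + 7·0.19 + 10·0.17 + 13·0.17
 = 0.17 + 1.2 + 1.33 + 1.7 + 2.21
 = 6.61

6.61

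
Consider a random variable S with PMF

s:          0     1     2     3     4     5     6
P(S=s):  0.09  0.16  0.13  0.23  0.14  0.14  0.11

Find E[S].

E[S] = Σ s·P(S=s)
 = 0·0.09 + 1·0.16 + 2·0.13 + 3·0.23 + 4·0.14 + 5·0.14 + 6·0.11
 = 0 + 0.16 + 0.26 + 0.69 + 0.56 + 0.7 + 0.66
 = 3.03

3.03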